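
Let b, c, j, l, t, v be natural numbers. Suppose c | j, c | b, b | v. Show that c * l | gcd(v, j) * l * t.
c | b and b | v, thus c | v. c | j, so c | gcd(v, j). Then c * l | gcd(v, j) * l. Then c * l | gcd(v, j) * l * t.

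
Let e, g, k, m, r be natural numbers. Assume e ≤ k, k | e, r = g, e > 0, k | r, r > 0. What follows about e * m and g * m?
e * m ≤ g * m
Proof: From k | e and e > 0, k ≤ e. e ≤ k, so k = e. k | r and r > 0, thus k ≤ r. Since r = g, k ≤ g. Since k = e, e ≤ g. Then e * m ≤ g * m.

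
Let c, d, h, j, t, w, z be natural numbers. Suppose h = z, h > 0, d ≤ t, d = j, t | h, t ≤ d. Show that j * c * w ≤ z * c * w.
Since t ≤ d and d ≤ t, t = d. Since d = j, t = j. t | h and h > 0, therefore t ≤ h. Because h = z, t ≤ z. t = j, so j ≤ z. Then j * c ≤ z * c. Then j * c * w ≤ z * c * w.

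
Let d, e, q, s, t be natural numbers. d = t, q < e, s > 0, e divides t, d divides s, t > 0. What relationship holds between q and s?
q < s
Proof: e divides t and t > 0, therefore e ≤ t. d = t and d divides s, so t divides s. Since s > 0, t ≤ s. Since e ≤ t, e ≤ s. q < e, so q < s.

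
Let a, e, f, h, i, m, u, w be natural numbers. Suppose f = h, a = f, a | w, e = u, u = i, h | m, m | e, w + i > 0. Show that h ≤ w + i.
Since a = f and a | w, f | w. f = h, so h | w. Since e = u and u = i, e = i. Since h | m and m | e, h | e. e = i, so h | i. Since h | w, h | w + i. Since w + i > 0, h ≤ w + i.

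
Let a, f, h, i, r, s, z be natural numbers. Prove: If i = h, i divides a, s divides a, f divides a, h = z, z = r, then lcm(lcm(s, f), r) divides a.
s divides a and f divides a, so lcm(s, f) divides a. Because i = h and h = z, i = z. Because i divides a, z divides a. Since z = r, r divides a. lcm(s, f) divides a, so lcm(lcm(s, f), r) divides a.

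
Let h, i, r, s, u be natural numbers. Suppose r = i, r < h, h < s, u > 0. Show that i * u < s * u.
Since r < h and h < s, r < s. r = i, so i < s. u > 0, so i * u < s * u.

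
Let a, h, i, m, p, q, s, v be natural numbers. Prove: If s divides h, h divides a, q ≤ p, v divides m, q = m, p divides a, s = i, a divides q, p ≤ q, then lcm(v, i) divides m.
Since p ≤ q and q ≤ p, p = q. Since p divides a, q divides a. Since a divides q, a = q. q = m, so a = m. h divides a, so h divides m. From s divides h, s divides m. Since s = i, i divides m. Since v divides m, lcm(v, i) divides m.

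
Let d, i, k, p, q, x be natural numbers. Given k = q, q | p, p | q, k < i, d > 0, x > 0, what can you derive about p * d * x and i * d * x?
p * d * x < i * d * x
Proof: Because q | p and p | q, q = p. k = q, so k = p. Since k < i, p < i. Since d > 0, p * d < i * d. Because x > 0, p * d * x < i * d * x.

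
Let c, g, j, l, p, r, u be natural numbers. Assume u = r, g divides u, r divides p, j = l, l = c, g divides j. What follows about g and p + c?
g divides p + c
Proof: From u = r and g divides u, g divides r. Since r divides p, g divides p. Because j = l and l = c, j = c. g divides j, so g divides c. g divides p, so g divides p + c.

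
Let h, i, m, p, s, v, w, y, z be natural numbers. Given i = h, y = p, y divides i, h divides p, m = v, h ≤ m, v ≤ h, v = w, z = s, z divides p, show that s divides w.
y = p and y divides i, so p divides i. Since i = h, p divides h. h divides p, so p = h. m = v and h ≤ m, so h ≤ v. v ≤ h, so h = v. Since p = h, p = v. v = w, so p = w. z = s and z divides p, hence s divides p. p = w, so s divides w.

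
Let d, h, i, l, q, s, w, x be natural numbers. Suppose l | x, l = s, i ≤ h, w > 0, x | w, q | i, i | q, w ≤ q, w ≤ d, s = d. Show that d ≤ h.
l = s and s = d, hence l = d. Because l | x and x | w, l | w. Since l = d, d | w. w > 0, so d ≤ w. w ≤ d, so w = d. i | q and q | i, therefore i = q. i ≤ h, so q ≤ h. w ≤ q, so w ≤ h. w = d, so d ≤ h.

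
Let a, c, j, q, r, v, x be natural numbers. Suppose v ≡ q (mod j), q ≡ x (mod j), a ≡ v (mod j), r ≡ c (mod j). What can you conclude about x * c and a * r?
x * c ≡ a * r (mod j)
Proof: a ≡ v (mod j) and v ≡ q (mod j), so a ≡ q (mod j). q ≡ x (mod j), so a ≡ x (mod j). Since r ≡ c (mod j), a * r ≡ x * c (mod j). Then x * c ≡ a * r (mod j).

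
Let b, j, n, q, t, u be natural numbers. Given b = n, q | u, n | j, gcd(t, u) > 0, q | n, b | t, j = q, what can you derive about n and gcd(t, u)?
n ≤ gcd(t, u)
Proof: b = n and b | t, so n | t. Since j = q and n | j, n | q. q | n, so q = n. q | u, so n | u. n | t, so n | gcd(t, u). Since gcd(t, u) > 0, n ≤ gcd(t, u).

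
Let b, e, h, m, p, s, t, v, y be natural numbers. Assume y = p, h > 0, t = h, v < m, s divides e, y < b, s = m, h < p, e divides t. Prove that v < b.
s = m and s divides e, therefore m divides e. t = h and e divides t, so e divides h. Because m divides e, m divides h. From h > 0, m ≤ h. h < p, so m < p. Since v < m, v < p. Because y = p and y < b, p < b. v < p, so v < b.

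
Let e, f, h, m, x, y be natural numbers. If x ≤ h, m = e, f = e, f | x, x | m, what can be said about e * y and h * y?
e * y ≤ h * y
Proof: From m = e and x | m, x | e. f = e and f | x, thus e | x. Since x | e, x = e. Since x ≤ h, e ≤ h. Then e * y ≤ h * y.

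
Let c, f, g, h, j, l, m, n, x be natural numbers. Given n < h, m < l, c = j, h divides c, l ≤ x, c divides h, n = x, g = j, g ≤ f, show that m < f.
h divides c and c divides h, therefore h = c. c = j, so h = j. n = x and n < h, hence x < h. l ≤ x, so l < h. Since m < l, m < h. Since h = j, m < j. g = j and g ≤ f, thus j ≤ f. Because m < j, m < f.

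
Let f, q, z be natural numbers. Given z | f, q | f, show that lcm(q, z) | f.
Since q | f and z | f, because lcm divides any common multiple, lcm(q, z) | f.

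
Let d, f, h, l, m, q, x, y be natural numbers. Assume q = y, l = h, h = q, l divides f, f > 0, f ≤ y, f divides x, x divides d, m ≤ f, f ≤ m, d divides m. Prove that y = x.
From l = h and h = q, l = q. l divides f, so q divides f. f > 0, so q ≤ f. q = y, so y ≤ f. Since f ≤ y, y = f. Since m ≤ f and f ≤ m, m = f. Since d divides m, d divides f. x divides d, so x divides f. Since f divides x, f = x. Since y = f, y = x.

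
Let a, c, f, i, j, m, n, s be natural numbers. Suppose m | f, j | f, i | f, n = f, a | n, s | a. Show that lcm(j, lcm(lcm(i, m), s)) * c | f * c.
i | f and m | f, thus lcm(i, m) | f. From n = f and a | n, a | f. s | a, so s | f. lcm(i, m) | f, so lcm(lcm(i, m), s) | f. Since j | f, lcm(j, lcm(lcm(i, m), s)) | f. Then lcm(j, lcm(lcm(i, m), s)) * c | f * c.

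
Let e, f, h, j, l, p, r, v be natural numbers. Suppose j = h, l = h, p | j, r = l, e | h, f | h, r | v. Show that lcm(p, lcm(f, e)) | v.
From j = h and p | j, p | h. Since f | h and e | h, lcm(f, e) | h. Since p | h, lcm(p, lcm(f, e)) | h. r = l and l = h, hence r = h. Since r | v, h | v. Since lcm(p, lcm(f, e)) | h, lcm(p, lcm(f, e)) | v.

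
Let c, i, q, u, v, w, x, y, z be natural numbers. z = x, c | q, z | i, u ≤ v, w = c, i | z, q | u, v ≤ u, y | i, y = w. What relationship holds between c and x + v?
c | x + v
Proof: From i | z and z | i, i = z. z = x, so i = x. From y = w and y | i, w | i. i = x, so w | x. w = c, so c | x. u ≤ v and v ≤ u, hence u = v. From c | q and q | u, c | u. Since u = v, c | v. Because c | x, c | x + v.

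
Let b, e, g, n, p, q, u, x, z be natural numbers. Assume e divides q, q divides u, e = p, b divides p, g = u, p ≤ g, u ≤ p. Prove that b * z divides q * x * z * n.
e = p and e divides q, thus p divides q. g = u and p ≤ g, therefore p ≤ u. Since u ≤ p, u = p. Since q divides u, q divides p. Since p divides q, p = q. Because b divides p, b divides q. Then b divides q * x. Then b * z divides q * x * z. Then b * z divides q * x * z * n.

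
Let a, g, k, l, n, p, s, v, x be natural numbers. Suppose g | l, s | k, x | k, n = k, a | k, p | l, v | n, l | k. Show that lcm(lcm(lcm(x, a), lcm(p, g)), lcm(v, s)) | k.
From x | k and a | k, lcm(x, a) | k. p | l and g | l, hence lcm(p, g) | l. Since l | k, lcm(p, g) | k. lcm(x, a) | k, so lcm(lcm(x, a), lcm(p, g)) | k. Because n = k and v | n, v | k. s | k, so lcm(v, s) | k. lcm(lcm(x, a), lcm(p, g)) | k, so lcm(lcm(lcm(x, a), lcm(p, g)), lcm(v, s)) | k.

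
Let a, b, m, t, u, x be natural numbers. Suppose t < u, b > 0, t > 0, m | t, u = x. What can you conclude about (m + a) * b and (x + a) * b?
(m + a) * b < (x + a) * b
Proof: Since m | t and t > 0, m ≤ t. u = x and t < u, so t < x. m ≤ t, so m < x. Then m + a < x + a. Since b > 0, (m + a) * b < (x + a) * b.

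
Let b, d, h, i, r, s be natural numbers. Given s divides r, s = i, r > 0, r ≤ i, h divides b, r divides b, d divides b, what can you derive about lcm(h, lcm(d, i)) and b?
lcm(h, lcm(d, i)) divides b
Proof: s = i and s divides r, therefore i divides r. r > 0, so i ≤ r. r ≤ i, so r = i. Since r divides b, i divides b. From d divides b, lcm(d, i) divides b. h divides b, so lcm(h, lcm(d, i)) divides b.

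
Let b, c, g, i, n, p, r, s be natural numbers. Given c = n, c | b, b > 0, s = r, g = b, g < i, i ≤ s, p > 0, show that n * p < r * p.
c = n and c | b, so n | b. Because b > 0, n ≤ b. From g = b and g < i, b < i. i ≤ s, so b < s. Since s = r, b < r. Since n ≤ b, n < r. p > 0, so n * p < r * p.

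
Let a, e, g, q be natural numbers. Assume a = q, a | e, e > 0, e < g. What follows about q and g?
q < g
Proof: a | e and e > 0, hence a ≤ e. e < g, so a < g. Since a = q, q < g.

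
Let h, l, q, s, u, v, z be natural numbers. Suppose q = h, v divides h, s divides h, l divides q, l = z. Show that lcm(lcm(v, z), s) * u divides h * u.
q = h and l divides q, hence l divides h. l = z, so z divides h. Because v divides h, lcm(v, z) divides h. Since s divides h, lcm(lcm(v, z), s) divides h. Then lcm(lcm(v, z), s) * u divides h * u.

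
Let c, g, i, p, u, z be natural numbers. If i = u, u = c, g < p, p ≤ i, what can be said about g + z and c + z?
g + z < c + z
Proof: i = u and u = c, therefore i = c. g < p and p ≤ i, therefore g < i. Since i = c, g < c. Then g + z < c + z.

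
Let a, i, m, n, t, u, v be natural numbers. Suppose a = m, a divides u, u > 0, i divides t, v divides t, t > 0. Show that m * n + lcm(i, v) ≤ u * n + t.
From a = m and a divides u, m divides u. u > 0, so m ≤ u. By multiplying by a non-negative, m * n ≤ u * n. From i divides t and v divides t, lcm(i, v) divides t. Since t > 0, lcm(i, v) ≤ t. Since m * n ≤ u * n, m * n + lcm(i, v) ≤ u * n + t.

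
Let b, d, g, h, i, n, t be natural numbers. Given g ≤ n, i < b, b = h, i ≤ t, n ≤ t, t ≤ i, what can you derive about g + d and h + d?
g + d < h + d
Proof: From i ≤ t and t ≤ i, i = t. i < b, so t < b. n ≤ t, so n < b. Since g ≤ n, g < b. Because b = h, g < h. Then g + d < h + d.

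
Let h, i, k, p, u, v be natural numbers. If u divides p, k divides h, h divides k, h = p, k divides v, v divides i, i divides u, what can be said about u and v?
u = v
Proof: From k divides h and h divides k, k = h. Since h = p, k = p. k divides v, so p divides v. Since u divides p, u divides v. v divides i and i divides u, so v divides u. u divides v, so u = v.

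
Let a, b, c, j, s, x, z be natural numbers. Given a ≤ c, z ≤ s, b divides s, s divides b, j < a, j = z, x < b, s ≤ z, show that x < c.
Because b divides s and s divides b, b = s. Since s ≤ z and z ≤ s, s = z. Since b = s, b = z. Since x < b, x < z. Since j = z and j < a, z < a. x < z, so x < a. a ≤ c, so x < c.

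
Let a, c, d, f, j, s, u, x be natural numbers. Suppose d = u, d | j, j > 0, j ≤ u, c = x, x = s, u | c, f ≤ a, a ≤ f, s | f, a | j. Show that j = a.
d = u and d | j, therefore u | j. j > 0, so u ≤ j. Since j ≤ u, u = j. Because c = x and x = s, c = s. u | c, so u | s. u = j, so j | s. Because f ≤ a and a ≤ f, f = a. s | f, so s | a. Since j | s, j | a. a | j, so j = a.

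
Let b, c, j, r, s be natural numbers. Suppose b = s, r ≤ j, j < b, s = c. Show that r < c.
b = s and s = c, thus b = c. From r ≤ j and j < b, r < b. Because b = c, r < c.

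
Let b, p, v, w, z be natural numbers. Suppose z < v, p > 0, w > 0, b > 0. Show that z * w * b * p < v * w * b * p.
z < v and w > 0, so z * w < v * w. b > 0, so z * w * b < v * w * b. Because p > 0, z * w * b * p < v * w * b * p.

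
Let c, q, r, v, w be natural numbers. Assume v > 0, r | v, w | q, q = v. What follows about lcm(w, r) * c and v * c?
lcm(w, r) * c ≤ v * c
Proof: q = v and w | q, thus w | v. Since r | v, lcm(w, r) | v. Since v > 0, lcm(w, r) ≤ v. Then lcm(w, r) * c ≤ v * c.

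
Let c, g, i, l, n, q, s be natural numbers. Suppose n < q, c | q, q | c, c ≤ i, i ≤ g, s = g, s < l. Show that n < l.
Since c | q and q | c, c = q. c ≤ i and i ≤ g, therefore c ≤ g. Since c = q, q ≤ g. From s = g and s < l, g < l. Since q ≤ g, q < l. Since n < q, n < l.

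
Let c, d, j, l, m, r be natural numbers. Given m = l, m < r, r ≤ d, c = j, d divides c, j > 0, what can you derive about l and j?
l < j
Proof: m < r and r ≤ d, therefore m < d. m = l, so l < d. Since c = j and d divides c, d divides j. Since j > 0, d ≤ j. Since l < d, l < j.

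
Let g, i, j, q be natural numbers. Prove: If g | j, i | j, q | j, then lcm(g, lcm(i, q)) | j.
i | j and q | j, hence lcm(i, q) | j. g | j, so lcm(g, lcm(i, q)) | j.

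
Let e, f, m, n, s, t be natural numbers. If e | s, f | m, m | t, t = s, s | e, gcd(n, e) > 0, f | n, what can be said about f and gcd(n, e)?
f ≤ gcd(n, e)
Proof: s | e and e | s, so s = e. t = s, so t = e. f | m and m | t, so f | t. t = e, so f | e. f | n, so f | gcd(n, e). Since gcd(n, e) > 0, f ≤ gcd(n, e).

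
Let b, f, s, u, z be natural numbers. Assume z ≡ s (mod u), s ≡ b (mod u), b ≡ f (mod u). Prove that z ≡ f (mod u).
z ≡ s (mod u) and s ≡ b (mod u), therefore z ≡ b (mod u). b ≡ f (mod u), so z ≡ f (mod u).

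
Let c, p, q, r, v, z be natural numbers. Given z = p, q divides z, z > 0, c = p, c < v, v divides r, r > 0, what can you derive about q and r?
q < r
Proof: q divides z and z > 0, therefore q ≤ z. z = p, so q ≤ p. From c = p and c < v, p < v. Because v divides r and r > 0, v ≤ r. p < v, so p < r. Since q ≤ p, q < r.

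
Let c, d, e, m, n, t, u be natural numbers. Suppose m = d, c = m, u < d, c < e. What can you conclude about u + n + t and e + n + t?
u + n + t < e + n + t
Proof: c = m and m = d, hence c = d. c < e, so d < e. From u < d, u < e. Then u + n < e + n. Then u + n + t < e + n + t.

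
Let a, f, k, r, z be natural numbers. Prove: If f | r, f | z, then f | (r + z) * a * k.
f | r and f | z, thus f | r + z. Then f | (r + z) * a. Then f | (r + z) * a * k.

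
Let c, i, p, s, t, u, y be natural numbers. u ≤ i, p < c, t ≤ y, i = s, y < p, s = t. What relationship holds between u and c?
u < c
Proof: i = s and s = t, thus i = t. Since u ≤ i, u ≤ t. t ≤ y and y < p, hence t < p. Since p < c, t < c. Since u ≤ t, u < c.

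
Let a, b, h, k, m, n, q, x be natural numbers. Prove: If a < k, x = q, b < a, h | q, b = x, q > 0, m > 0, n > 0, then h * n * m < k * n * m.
Since h | q and q > 0, h ≤ q. b = x and x = q, so b = q. From b < a and a < k, b < k. Since b = q, q < k. Since h ≤ q, h < k. Since n > 0, h * n < k * n. m > 0, so h * n * m < k * n * m.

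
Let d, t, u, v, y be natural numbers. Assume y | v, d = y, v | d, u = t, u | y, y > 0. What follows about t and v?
t ≤ v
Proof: d = y and v | d, thus v | y. Since y | v, y = v. u = t and u | y, so t | y. y > 0, so t ≤ y. y = v, so t ≤ v.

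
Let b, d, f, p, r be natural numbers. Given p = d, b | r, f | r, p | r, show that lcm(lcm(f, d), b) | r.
p = d and p | r, therefore d | r. f | r, so lcm(f, d) | r. Since b | r, lcm(lcm(f, d), b) | r.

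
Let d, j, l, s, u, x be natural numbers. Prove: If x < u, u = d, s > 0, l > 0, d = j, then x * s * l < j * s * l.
u = d and d = j, so u = j. x < u, so x < j. Since s > 0, x * s < j * s. l > 0, so x * s * l < j * s * l.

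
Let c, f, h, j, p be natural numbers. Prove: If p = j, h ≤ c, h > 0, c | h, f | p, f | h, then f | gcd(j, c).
Because p = j and f | p, f | j. c | h and h > 0, so c ≤ h. From h ≤ c, h = c. Since f | h, f | c. f | j, so f | gcd(j, c).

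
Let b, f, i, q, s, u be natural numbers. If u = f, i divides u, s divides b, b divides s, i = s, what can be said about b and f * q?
b divides f * q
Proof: Because s divides b and b divides s, s = b. Since i = s, i = b. i divides u, so b divides u. u = f, so b divides f. Then b divides f * q.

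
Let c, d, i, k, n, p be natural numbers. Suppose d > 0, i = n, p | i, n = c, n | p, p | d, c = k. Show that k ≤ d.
Because n = c and c = k, n = k. i = n and p | i, thus p | n. Since n | p, p = n. Since p | d, n | d. d > 0, so n ≤ d. Since n = k, k ≤ d.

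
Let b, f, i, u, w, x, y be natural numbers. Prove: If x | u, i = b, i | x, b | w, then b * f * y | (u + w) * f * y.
i | x and x | u, thus i | u. i = b, so b | u. Since b | w, b | u + w. Then b * f | (u + w) * f. Then b * f * y | (u + w) * f * y.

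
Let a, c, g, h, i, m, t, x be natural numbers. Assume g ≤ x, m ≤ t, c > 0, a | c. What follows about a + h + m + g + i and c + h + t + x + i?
a + h + m + g + i ≤ c + h + t + x + i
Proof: From a | c and c > 0, a ≤ c. Then a + h ≤ c + h. Since g ≤ x, g + i ≤ x + i. Since m ≤ t, m + g + i ≤ t + x + i. a + h ≤ c + h, so a + h + m + g + i ≤ c + h + t + x + i.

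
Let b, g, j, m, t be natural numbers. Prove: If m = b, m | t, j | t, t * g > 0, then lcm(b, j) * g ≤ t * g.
m = b and m | t, therefore b | t. Since j | t, lcm(b, j) | t. Then lcm(b, j) * g | t * g. Since t * g > 0, lcm(b, j) * g ≤ t * g.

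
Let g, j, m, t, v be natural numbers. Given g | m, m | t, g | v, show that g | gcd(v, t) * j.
g | m and m | t, thus g | t. Since g | v, g | gcd(v, t). Then g | gcd(v, t) * j.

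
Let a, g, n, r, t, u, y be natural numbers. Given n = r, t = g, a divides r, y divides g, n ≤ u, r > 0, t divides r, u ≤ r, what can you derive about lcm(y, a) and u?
lcm(y, a) ≤ u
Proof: From n = r and n ≤ u, r ≤ u. Since u ≤ r, r = u. From t = g and t divides r, g divides r. y divides g, so y divides r. a divides r, so lcm(y, a) divides r. r > 0, so lcm(y, a) ≤ r. Since r = u, lcm(y, a) ≤ u.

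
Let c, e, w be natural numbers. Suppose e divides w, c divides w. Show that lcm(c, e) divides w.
c divides w and e divides w. Because lcm divides any common multiple, lcm(c, e) divides w.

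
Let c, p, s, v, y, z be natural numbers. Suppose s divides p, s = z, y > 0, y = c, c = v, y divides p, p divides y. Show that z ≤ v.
y = c and c = v, hence y = v. Because p divides y and y divides p, p = y. Since s divides p, s divides y. From s = z, z divides y. y > 0, so z ≤ y. Since y = v, z ≤ v.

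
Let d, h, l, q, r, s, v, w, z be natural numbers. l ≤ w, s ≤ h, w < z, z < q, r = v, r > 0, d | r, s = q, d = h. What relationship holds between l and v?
l < v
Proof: w < z and z < q, therefore w < q. Since l ≤ w, l < q. s = q and s ≤ h, thus q ≤ h. l < q, so l < h. d = h and d | r, hence h | r. Since r > 0, h ≤ r. Since l < h, l < r. Since r = v, l < v.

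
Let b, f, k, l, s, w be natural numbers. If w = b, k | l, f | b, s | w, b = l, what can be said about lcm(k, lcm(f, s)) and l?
lcm(k, lcm(f, s)) | l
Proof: w = b and s | w, therefore s | b. Since f | b, lcm(f, s) | b. b = l, so lcm(f, s) | l. k | l, so lcm(k, lcm(f, s)) | l.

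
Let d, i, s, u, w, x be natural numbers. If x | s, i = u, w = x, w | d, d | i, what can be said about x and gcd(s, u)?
x | gcd(s, u)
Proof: w | d and d | i, so w | i. Since w = x, x | i. i = u, so x | u. Since x | s, x | gcd(s, u).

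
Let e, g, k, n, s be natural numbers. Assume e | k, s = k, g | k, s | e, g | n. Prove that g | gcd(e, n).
s = k and s | e, hence k | e. e | k, so k = e. Since g | k, g | e. Since g | n, g | gcd(e, n).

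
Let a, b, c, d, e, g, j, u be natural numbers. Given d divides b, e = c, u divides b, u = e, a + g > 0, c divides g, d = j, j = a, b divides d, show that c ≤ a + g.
b divides d and d divides b, thus b = d. Since d = j and j = a, d = a. b = d, so b = a. Since u = e and u divides b, e divides b. e = c, so c divides b. From b = a, c divides a. Since c divides g, c divides a + g. a + g > 0, so c ≤ a + g.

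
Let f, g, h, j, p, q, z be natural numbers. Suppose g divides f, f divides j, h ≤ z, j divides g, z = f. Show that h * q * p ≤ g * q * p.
Because f divides j and j divides g, f divides g. g divides f, so f = g. Because z = f and h ≤ z, h ≤ f. From f = g, h ≤ g. By multiplying by a non-negative, h * q ≤ g * q. By multiplying by a non-negative, h * q * p ≤ g * q * p.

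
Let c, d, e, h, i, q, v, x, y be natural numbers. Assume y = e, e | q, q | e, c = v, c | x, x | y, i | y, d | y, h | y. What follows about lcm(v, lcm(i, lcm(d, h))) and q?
lcm(v, lcm(i, lcm(d, h))) | q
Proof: e | q and q | e, therefore e = q. y = e, so y = q. c | x and x | y, so c | y. Since c = v, v | y. d | y and h | y, thus lcm(d, h) | y. Since i | y, lcm(i, lcm(d, h)) | y. Because v | y, lcm(v, lcm(i, lcm(d, h))) | y. Because y = q, lcm(v, lcm(i, lcm(d, h))) | q.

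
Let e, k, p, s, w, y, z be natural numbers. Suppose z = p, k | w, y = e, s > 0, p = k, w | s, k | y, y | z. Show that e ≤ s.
z = p and p = k, thus z = k. Since y | z, y | k. k | y, so k = y. y = e, so k = e. k | w and w | s, therefore k | s. Since k = e, e | s. s > 0, so e ≤ s.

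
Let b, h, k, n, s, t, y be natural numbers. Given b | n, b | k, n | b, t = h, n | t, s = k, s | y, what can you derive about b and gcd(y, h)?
b | gcd(y, h)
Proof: s = k and s | y, therefore k | y. Because b | k, b | y. Because n | b and b | n, n = b. t = h and n | t, so n | h. Since n = b, b | h. Since b | y, b | gcd(y, h).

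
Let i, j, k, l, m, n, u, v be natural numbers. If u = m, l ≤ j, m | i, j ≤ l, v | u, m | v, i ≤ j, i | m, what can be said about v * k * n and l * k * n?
v * k * n ≤ l * k * n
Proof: j ≤ l and l ≤ j, thus j = l. i | m and m | i, thus i = m. From u = m and v | u, v | m. m | v, so m = v. i = m, so i = v. i ≤ j, so v ≤ j. Since j = l, v ≤ l. Then v * k ≤ l * k. Then v * k * n ≤ l * k * n.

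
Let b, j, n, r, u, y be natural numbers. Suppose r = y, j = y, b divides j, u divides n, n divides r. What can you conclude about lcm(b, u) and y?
lcm(b, u) divides y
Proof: j = y and b divides j, thus b divides y. r = y and n divides r, so n divides y. Since u divides n, u divides y. Since b divides y, lcm(b, u) divides y.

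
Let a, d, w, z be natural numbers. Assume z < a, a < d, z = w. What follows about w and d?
w < d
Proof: z = w and z < a, hence w < a. a < d, so w < d.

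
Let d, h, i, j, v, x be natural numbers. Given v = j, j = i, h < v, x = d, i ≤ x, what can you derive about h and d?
h < d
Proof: Since v = j and j = i, v = i. h < v, so h < i. From x = d and i ≤ x, i ≤ d. Since h < i, h < d.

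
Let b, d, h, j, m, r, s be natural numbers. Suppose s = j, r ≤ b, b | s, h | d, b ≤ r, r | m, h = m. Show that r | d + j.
h = m and h | d, thus m | d. Since r | m, r | d. b ≤ r and r ≤ b, thus b = r. Since b | s, r | s. s = j, so r | j. Since r | d, r | d + j.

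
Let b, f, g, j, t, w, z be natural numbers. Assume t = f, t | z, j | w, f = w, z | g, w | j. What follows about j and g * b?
j | g * b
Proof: w | j and j | w, therefore w = j. t = f and t | z, therefore f | z. f = w, so w | z. Because z | g, w | g. Since w = j, j | g. Then j | g * b.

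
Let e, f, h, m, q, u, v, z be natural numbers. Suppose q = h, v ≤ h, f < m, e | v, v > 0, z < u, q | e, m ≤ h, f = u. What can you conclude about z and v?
z < v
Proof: q = h and q | e, therefore h | e. Since e | v, h | v. Since v > 0, h ≤ v. v ≤ h, so h = v. Because f < m and m ≤ h, f < h. f = u, so u < h. Since z < u, z < h. Since h = v, z < v.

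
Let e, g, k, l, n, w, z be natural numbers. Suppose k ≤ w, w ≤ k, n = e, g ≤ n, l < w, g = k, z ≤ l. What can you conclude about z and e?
z < e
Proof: Since z ≤ l and l < w, z < w. Since k ≤ w and w ≤ k, k = w. Because g = k and g ≤ n, k ≤ n. k = w, so w ≤ n. n = e, so w ≤ e. z < w, so z < e.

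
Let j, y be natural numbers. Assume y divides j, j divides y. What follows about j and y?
j = y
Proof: j divides y and y divides j. By mutual divisibility, j = y.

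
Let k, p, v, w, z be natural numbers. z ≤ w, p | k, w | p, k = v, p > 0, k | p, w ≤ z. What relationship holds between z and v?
z ≤ v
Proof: w ≤ z and z ≤ w, so w = z. p | k and k | p, hence p = k. k = v, so p = v. w | p and p > 0, hence w ≤ p. From p = v, w ≤ v. w = z, so z ≤ v.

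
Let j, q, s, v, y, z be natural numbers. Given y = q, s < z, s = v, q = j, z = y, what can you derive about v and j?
v < j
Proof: y = q and q = j, thus y = j. From z = y and s < z, s < y. Since s = v, v < y. Since y = j, v < j.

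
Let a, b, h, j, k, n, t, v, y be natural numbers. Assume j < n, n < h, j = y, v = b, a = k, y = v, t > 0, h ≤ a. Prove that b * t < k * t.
y = v and v = b, thus y = b. j = y and j < n, so y < n. n < h and h ≤ a, so n < a. Since y < n, y < a. Since y = b, b < a. a = k, so b < k. From t > 0, by multiplying by a positive, b * t < k * t.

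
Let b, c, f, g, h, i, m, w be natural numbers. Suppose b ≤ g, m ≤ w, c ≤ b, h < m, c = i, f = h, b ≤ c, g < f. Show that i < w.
b ≤ c and c ≤ b, thus b = c. Since c = i, b = i. f = h and g < f, therefore g < h. Since h < m, g < m. Because b ≤ g, b < m. b = i, so i < m. Since m ≤ w, i < w.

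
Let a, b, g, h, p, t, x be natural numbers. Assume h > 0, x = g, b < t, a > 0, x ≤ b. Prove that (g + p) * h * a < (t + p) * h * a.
x ≤ b and b < t, hence x < t. Since x = g, g < t. Then g + p < t + p. Because h > 0, (g + p) * h < (t + p) * h. a > 0, so (g + p) * h * a < (t + p) * h * a.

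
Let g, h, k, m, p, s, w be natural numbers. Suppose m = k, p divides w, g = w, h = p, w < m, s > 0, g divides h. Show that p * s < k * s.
g = w and g divides h, so w divides h. Since h = p, w divides p. p divides w, so w = p. Because m = k and w < m, w < k. Since w = p, p < k. Since s > 0, by multiplying by a positive, p * s < k * s.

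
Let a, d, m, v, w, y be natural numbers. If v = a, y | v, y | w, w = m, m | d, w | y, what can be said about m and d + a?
m | d + a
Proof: y | w and w | y, thus y = w. w = m, so y = m. v = a and y | v, so y | a. y = m, so m | a. Because m | d, m | d + a.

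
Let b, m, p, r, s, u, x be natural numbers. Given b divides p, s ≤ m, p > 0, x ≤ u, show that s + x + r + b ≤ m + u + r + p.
s ≤ m and x ≤ u, therefore s + x ≤ m + u. Then s + x + r ≤ m + u + r. Since b divides p and p > 0, b ≤ p. Since s + x + r ≤ m + u + r, s + x + r + b ≤ m + u + r + p.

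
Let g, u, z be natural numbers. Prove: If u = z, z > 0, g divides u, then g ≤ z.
Because u = z and g divides u, g divides z. Because z > 0, g ≤ z.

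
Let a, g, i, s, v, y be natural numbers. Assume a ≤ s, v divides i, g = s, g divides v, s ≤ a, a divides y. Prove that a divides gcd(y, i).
s ≤ a and a ≤ s, hence s = a. Since g = s, g = a. Since g divides v and v divides i, g divides i. g = a, so a divides i. Since a divides y, a divides gcd(y, i).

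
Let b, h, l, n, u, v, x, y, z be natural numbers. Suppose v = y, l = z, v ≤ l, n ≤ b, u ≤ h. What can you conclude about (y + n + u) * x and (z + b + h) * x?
(y + n + u) * x ≤ (z + b + h) * x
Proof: l = z and v ≤ l, so v ≤ z. Because v = y, y ≤ z. Since n ≤ b, y + n ≤ z + b. Since u ≤ h, y + n + u ≤ z + b + h. Then (y + n + u) * x ≤ (z + b + h) * x.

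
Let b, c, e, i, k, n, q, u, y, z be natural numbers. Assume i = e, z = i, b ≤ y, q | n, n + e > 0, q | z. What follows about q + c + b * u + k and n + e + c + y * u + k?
q + c + b * u + k ≤ n + e + c + y * u + k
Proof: From z = i and i = e, z = e. q | z, so q | e. q | n, so q | n + e. Since n + e > 0, q ≤ n + e. Then q + c ≤ n + e + c. Because b ≤ y, b * u ≤ y * u. Since q + c ≤ n + e + c, q + c + b * u ≤ n + e + c + y * u. Then q + c + b * u + k ≤ n + e + c + y * u + k.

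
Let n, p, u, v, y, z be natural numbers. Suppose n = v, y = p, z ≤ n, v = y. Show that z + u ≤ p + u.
v = y and y = p, therefore v = p. Because n = v and z ≤ n, z ≤ v. Because v = p, z ≤ p. Then z + u ≤ p + u.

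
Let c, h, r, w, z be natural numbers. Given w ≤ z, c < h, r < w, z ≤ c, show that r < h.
r < w and w ≤ z, hence r < z. Since z ≤ c and c < h, z < h. Since r < z, r < h.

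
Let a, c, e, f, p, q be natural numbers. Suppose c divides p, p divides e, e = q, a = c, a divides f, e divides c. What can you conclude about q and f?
q divides f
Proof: c divides p and p divides e, hence c divides e. Because e divides c, c = e. a = c, so a = e. a divides f, so e divides f. Because e = q, q divides f.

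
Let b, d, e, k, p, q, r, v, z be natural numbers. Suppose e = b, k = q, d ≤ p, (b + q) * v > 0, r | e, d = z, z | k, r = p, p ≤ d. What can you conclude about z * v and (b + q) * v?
z * v ≤ (b + q) * v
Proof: p ≤ d and d ≤ p, so p = d. Since d = z, p = z. Since r = p, r = z. e = b and r | e, thus r | b. Since r = z, z | b. k = q and z | k, therefore z | q. z | b, so z | b + q. Then z * v | (b + q) * v. Since (b + q) * v > 0, z * v ≤ (b + q) * v.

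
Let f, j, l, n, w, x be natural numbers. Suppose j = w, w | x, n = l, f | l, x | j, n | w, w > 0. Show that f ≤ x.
j = w and x | j, thus x | w. w | x, so w = x. n = l and n | w, so l | w. Since f | l, f | w. w > 0, so f ≤ w. w = x, so f ≤ x.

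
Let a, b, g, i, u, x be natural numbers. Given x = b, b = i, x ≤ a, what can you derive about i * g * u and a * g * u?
i * g * u ≤ a * g * u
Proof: x = b and b = i, thus x = i. From x ≤ a, i ≤ a. By multiplying by a non-negative, i * g ≤ a * g. By multiplying by a non-negative, i * g * u ≤ a * g * u.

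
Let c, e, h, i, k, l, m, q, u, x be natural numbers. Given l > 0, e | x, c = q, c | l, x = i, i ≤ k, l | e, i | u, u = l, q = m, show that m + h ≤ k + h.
Since x = i and e | x, e | i. l | e, so l | i. From u = l and i | u, i | l. Since l | i, l = i. c = q and q = m, thus c = m. c | l, so m | l. l > 0, so m ≤ l. l = i, so m ≤ i. i ≤ k, so m ≤ k. Then m + h ≤ k + h.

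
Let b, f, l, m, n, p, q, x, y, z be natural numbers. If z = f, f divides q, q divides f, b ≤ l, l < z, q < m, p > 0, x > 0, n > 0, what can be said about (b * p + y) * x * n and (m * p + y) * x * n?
(b * p + y) * x * n < (m * p + y) * x * n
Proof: f divides q and q divides f, so f = q. Since z = f, z = q. From b ≤ l and l < z, b < z. Since z = q, b < q. Because q < m, b < m. Combined with p > 0, by multiplying by a positive, b * p < m * p. Then b * p + y < m * p + y. From x > 0, by multiplying by a positive, (b * p + y) * x < (m * p + y) * x. Using n > 0, by multiplying by a positive, (b * p + y) * x * n < (m * p + y) * x * n.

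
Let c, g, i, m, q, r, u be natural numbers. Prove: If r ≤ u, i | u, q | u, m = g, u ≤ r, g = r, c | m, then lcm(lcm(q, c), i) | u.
Because r ≤ u and u ≤ r, r = u. m = g and g = r, therefore m = r. Since c | m, c | r. Because r = u, c | u. Because q | u, lcm(q, c) | u. Since i | u, lcm(lcm(q, c), i) | u.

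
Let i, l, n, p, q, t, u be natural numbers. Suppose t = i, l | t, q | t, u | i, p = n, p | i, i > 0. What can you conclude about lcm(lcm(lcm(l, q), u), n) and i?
lcm(lcm(lcm(l, q), u), n) ≤ i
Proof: l | t and q | t, so lcm(l, q) | t. t = i, so lcm(l, q) | i. Since u | i, lcm(lcm(l, q), u) | i. Because p = n and p | i, n | i. lcm(lcm(l, q), u) | i, so lcm(lcm(lcm(l, q), u), n) | i. i > 0, so lcm(lcm(lcm(l, q), u), n) ≤ i.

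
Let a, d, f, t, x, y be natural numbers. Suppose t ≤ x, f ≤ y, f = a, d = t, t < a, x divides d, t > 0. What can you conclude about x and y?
x < y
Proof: d = t and x divides d, so x divides t. t > 0, so x ≤ t. Since t ≤ x, t = x. f = a and f ≤ y, hence a ≤ y. Because t < a, t < y. Because t = x, x < y.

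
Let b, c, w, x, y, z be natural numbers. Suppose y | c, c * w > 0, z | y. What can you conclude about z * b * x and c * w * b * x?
z * b * x ≤ c * w * b * x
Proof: Since z | y and y | c, z | c. Then z | c * w. Since c * w > 0, z ≤ c * w. Then z * b ≤ c * w * b. Then z * b * x ≤ c * w * b * x.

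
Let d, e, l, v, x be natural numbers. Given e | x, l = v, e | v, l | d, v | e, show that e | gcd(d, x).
v | e and e | v, thus v = e. Since l = v, l = e. l | d, so e | d. From e | x, e | gcd(d, x).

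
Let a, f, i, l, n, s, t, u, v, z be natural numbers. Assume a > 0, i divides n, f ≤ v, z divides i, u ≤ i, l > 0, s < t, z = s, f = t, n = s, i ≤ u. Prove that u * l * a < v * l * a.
z = s and z divides i, hence s divides i. Because n = s and i divides n, i divides s. s divides i, so s = i. i ≤ u and u ≤ i, thus i = u. Since s = i, s = u. f = t and f ≤ v, therefore t ≤ v. s < t, so s < v. From s = u, u < v. Since l > 0, by multiplying by a positive, u * l < v * l. Combined with a > 0, by multiplying by a positive, u * l * a < v * l * a.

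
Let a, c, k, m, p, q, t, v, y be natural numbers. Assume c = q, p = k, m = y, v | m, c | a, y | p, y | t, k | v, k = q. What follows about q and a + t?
q | a + t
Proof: Since c = q and c | a, q | a. p = k and y | p, so y | k. k | v and v | m, hence k | m. Since m = y, k | y. y | k, so y = k. Since k = q, y = q. Since y | t, q | t. q | a, so q | a + t.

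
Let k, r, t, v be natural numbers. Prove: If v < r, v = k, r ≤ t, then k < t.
Because v = k and v < r, k < r. Since r ≤ t, k < t.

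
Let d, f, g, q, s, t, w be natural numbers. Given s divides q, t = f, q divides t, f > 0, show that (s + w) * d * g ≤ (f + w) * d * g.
From t = f and q divides t, q divides f. Since s divides q, s divides f. Since f > 0, s ≤ f. Then s + w ≤ f + w. By multiplying by a non-negative, (s + w) * d ≤ (f + w) * d. By multiplying by a non-negative, (s + w) * d * g ≤ (f + w) * d * g.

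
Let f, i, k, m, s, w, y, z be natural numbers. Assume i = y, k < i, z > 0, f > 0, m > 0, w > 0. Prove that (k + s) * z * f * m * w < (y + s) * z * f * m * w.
i = y and k < i, hence k < y. Then k + s < y + s. Since z > 0, (k + s) * z < (y + s) * z. Because f > 0, (k + s) * z * f < (y + s) * z * f. m > 0, so (k + s) * z * f * m < (y + s) * z * f * m. Since w > 0, (k + s) * z * f * m * w < (y + s) * z * f * m * w.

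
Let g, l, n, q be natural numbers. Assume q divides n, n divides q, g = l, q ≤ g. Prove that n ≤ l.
q divides n and n divides q, therefore q = n. q ≤ g, so n ≤ g. Since g = l, n ≤ l.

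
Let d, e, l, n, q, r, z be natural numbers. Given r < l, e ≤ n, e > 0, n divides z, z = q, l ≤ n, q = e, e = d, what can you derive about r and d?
r < d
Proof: z = q and q = e, thus z = e. n divides z, so n divides e. Since e > 0, n ≤ e. e ≤ n, so n = e. Since l ≤ n, l ≤ e. Since r < l, r < e. e = d, so r < d.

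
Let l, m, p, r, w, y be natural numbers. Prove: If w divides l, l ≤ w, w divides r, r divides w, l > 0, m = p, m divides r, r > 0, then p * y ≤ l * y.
w divides l and l > 0, hence w ≤ l. Since l ≤ w, w = l. r divides w and w divides r, therefore r = w. m = p and m divides r, hence p divides r. r > 0, so p ≤ r. r = w, so p ≤ w. w = l, so p ≤ l. By multiplying by a non-negative, p * y ≤ l * y.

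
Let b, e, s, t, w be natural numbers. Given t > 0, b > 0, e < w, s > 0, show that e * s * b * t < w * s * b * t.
e < w and s > 0. By multiplying by a positive, e * s < w * s. Because b > 0, by multiplying by a positive, e * s * b < w * s * b. Since t > 0, by multiplying by a positive, e * s * b * t < w * s * b * t.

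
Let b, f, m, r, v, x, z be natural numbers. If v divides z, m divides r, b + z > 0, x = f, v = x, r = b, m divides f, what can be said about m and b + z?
m ≤ b + z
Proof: From r = b and m divides r, m divides b. v = x and v divides z, thus x divides z. x = f, so f divides z. Since m divides f, m divides z. Since m divides b, m divides b + z. Since b + z > 0, m ≤ b + z.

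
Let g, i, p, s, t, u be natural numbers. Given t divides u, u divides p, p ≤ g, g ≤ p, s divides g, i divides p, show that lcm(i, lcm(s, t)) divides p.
g ≤ p and p ≤ g, hence g = p. s divides g, so s divides p. t divides u and u divides p, hence t divides p. s divides p, so lcm(s, t) divides p. i divides p, so lcm(i, lcm(s, t)) divides p.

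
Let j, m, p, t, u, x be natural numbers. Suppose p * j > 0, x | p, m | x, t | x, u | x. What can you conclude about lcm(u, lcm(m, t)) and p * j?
lcm(u, lcm(m, t)) ≤ p * j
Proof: m | x and t | x, thus lcm(m, t) | x. u | x, so lcm(u, lcm(m, t)) | x. Since x | p, lcm(u, lcm(m, t)) | p. Then lcm(u, lcm(m, t)) | p * j. p * j > 0, so lcm(u, lcm(m, t)) ≤ p * j.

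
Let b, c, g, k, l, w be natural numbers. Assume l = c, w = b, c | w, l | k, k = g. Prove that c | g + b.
From k = g and l | k, l | g. Since l = c, c | g. w = b and c | w, so c | b. Since c | g, c | g + b.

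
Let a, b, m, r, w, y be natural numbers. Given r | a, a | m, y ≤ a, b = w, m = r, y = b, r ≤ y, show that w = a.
m = r and a | m, thus a | r. r | a, so r = a. Because r ≤ y, a ≤ y. Since y ≤ a, a = y. Since y = b, a = b. b = w, so a = w. Then w = a.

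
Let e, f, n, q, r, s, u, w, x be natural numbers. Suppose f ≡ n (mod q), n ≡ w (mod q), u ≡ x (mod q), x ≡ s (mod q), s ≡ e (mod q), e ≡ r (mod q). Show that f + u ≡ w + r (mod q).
Because f ≡ n (mod q) and n ≡ w (mod q), f ≡ w (mod q). Since u ≡ x (mod q) and x ≡ s (mod q), u ≡ s (mod q). s ≡ e (mod q), so u ≡ e (mod q). e ≡ r (mod q), so u ≡ r (mod q). Using f ≡ w (mod q), by adding congruences, f + u ≡ w + r (mod q).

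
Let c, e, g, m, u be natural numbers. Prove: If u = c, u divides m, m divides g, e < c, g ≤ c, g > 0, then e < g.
Since u divides m and m divides g, u divides g. g > 0, so u ≤ g. Since u = c, c ≤ g. Since g ≤ c, c = g. From e < c, e < g.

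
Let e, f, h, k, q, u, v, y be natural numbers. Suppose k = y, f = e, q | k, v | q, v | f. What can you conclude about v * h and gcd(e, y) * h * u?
v * h | gcd(e, y) * h * u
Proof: f = e and v | f, therefore v | e. v | q and q | k, so v | k. Since k = y, v | y. v | e, so v | gcd(e, y). Then v * h | gcd(e, y) * h. Then v * h | gcd(e, y) * h * u.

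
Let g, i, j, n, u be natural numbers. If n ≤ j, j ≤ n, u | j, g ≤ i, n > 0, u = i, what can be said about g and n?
g ≤ n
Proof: j ≤ n and n ≤ j, hence j = n. Since u | j, u | n. Because u = i, i | n. Since n > 0, i ≤ n. g ≤ i, so g ≤ n.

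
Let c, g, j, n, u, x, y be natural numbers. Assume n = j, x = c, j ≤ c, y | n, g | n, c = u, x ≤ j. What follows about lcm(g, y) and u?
lcm(g, y) | u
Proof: x = c and x ≤ j, hence c ≤ j. Since j ≤ c, j = c. c = u, so j = u. g | n and y | n, therefore lcm(g, y) | n. n = j, so lcm(g, y) | j. Since j = u, lcm(g, y) | u.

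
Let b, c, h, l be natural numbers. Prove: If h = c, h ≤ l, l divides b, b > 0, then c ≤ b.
h = c and h ≤ l, therefore c ≤ l. From l divides b and b > 0, l ≤ b. Because c ≤ l, c ≤ b.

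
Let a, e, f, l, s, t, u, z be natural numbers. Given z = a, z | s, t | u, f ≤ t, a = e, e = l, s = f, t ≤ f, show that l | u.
z = a and a = e, hence z = e. Since e = l, z = l. Because f ≤ t and t ≤ f, f = t. s = f and z | s, hence z | f. f = t, so z | t. Since z = l, l | t. From t | u, l | u.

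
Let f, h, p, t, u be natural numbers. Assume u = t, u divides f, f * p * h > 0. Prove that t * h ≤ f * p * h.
u = t and u divides f, so t divides f. Then t divides f * p. Then t * h divides f * p * h. f * p * h > 0, so t * h ≤ f * p * h.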